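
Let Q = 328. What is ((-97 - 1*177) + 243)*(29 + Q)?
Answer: -11067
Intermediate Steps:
((-97 - 1*177) + 243)*(29 + Q) = ((-97 - 1*177) + 243)*(29 + 328) = ((-97 - 177) + 243)*357 = (-274 + 243)*357 = -31*357 = -11067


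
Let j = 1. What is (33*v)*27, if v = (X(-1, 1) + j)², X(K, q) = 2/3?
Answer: 2475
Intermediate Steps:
X(K, q) = ⅔ (X(K, q) = 2*(⅓) = ⅔)
v = 25/9 (v = (⅔ + 1)² = (5/3)² = 25/9 ≈ 2.7778)
(33*v)*27 = (33*(25/9))*27 = (275/3)*27 = 2475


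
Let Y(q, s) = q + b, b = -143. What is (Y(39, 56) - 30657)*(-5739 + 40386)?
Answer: -1065776367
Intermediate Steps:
Y(q, s) = -143 + q (Y(q, s) = q - 143 = -143 + q)
(Y(39, 56) - 30657)*(-5739 + 40386) = ((-143 + 39) - 30657)*(-5739 + 40386) = (-104 - 30657)*34647 = -30761*34647 = -1065776367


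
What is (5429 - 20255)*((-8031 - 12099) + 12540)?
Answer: 112529340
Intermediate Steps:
(5429 - 20255)*((-8031 - 12099) + 12540) = -14826*(-20130 + 12540) = -14826*(-7590) = 112529340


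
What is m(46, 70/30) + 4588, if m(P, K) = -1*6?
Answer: 4582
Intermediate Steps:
m(P, K) = -6
m(46, 70/30) + 4588 = -6 + 4588 = 4582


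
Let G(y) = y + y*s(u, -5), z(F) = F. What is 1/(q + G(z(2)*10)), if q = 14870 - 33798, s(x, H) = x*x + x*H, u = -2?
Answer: -1/18628 ≈ -5.3683e-5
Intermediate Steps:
s(x, H) = x² + H*x
q = -18928
G(y) = 15*y (G(y) = y + y*(-2*(-5 - 2)) = y + y*(-2*(-7)) = y + y*14 = y + 14*y = 15*y)
1/(q + G(z(2)*10)) = 1/(-18928 + 15*(2*10)) = 1/(-18928 + 15*20) = 1/(-18928 + 300) = 1/(-18628) = -1/18628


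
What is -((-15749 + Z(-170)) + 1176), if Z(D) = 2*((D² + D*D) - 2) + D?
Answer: -100853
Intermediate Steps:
Z(D) = -4 + D + 4*D² (Z(D) = 2*((D² + D²) - 2) + D = 2*(2*D² - 2) + D = 2*(-2 + 2*D²) + D = (-4 + 4*D²) + D = -4 + D + 4*D²)
-((-15749 + Z(-170)) + 1176) = -((-15749 + (-4 - 170 + 4*(-170)²)) + 1176) = -((-15749 + (-4 - 170 + 4*28900)) + 1176) = -((-15749 + (-4 - 170 + 115600)) + 1176) = -((-15749 + 115426) + 1176) = -(99677 + 1176) = -1*100853 = -100853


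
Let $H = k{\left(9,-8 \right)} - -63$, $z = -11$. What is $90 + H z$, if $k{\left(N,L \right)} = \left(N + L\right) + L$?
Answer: $-526$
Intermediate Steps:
$k{\left(N,L \right)} = N + 2 L$ ($k{\left(N,L \right)} = \left(L + N\right) + L = N + 2 L$)
$H = 56$ ($H = \left(9 + 2 \left(-8\right)\right) - -63 = \left(9 - 16\right) + 63 = -7 + 63 = 56$)
$90 + H z = 90 + 56 \left(-11\right) = 90 - 616 = -526$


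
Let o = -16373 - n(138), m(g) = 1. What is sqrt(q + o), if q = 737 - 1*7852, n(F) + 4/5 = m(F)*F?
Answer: I*sqrt(590630)/5 ≈ 153.7*I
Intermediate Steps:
n(F) = -4/5 + F (n(F) = -4/5 + 1*F = -4/5 + F)
q = -7115 (q = 737 - 7852 = -7115)
o = -82551/5 (o = -16373 - (-4/5 + 138) = -16373 - 1*686/5 = -16373 - 686/5 = -82551/5 ≈ -16510.)
sqrt(q + o) = sqrt(-7115 - 82551/5) = sqrt(-118126/5) = I*sqrt(590630)/5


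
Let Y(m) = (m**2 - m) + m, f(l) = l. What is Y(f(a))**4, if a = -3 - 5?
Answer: 16777216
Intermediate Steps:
a = -8
Y(m) = m**2
Y(f(a))**4 = ((-8)**2)**4 = 64**4 = 16777216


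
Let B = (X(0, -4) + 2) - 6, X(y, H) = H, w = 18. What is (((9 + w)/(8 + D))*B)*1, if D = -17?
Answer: 24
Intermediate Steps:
B = -8 (B = (-4 + 2) - 6 = -2 - 6 = -8)
(((9 + w)/(8 + D))*B)*1 = (((9 + 18)/(8 - 17))*(-8))*1 = ((27/(-9))*(-8))*1 = ((27*(-⅑))*(-8))*1 = -3*(-8)*1 = 24*1 = 24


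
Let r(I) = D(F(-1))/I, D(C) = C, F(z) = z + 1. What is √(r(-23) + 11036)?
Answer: 2*√2759 ≈ 105.05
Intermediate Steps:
F(z) = 1 + z
r(I) = 0 (r(I) = (1 - 1)/I = 0/I = 0)
√(r(-23) + 11036) = √(0 + 11036) = √11036 = 2*√2759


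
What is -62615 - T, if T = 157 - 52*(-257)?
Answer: -76136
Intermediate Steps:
T = 13521 (T = 157 + 13364 = 13521)
-62615 - T = -62615 - 1*13521 = -62615 - 13521 = -76136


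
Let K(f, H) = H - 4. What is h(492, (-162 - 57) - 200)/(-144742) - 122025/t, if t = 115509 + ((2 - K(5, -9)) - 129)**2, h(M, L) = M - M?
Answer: -8135/8567 ≈ -0.94957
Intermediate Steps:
K(f, H) = -4 + H
h(M, L) = 0
t = 128505 (t = 115509 + ((2 - (-4 - 9)) - 129)**2 = 115509 + ((2 - 1*(-13)) - 129)**2 = 115509 + ((2 + 13) - 129)**2 = 115509 + (15 - 129)**2 = 115509 + (-114)**2 = 115509 + 12996 = 128505)
h(492, (-162 - 57) - 200)/(-144742) - 122025/t = 0/(-144742) - 122025/128505 = 0*(-1/144742) - 122025*1/128505 = 0 - 8135/8567 = -8135/8567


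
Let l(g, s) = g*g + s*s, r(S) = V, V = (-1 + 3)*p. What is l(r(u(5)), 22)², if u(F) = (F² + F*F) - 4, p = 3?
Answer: 270400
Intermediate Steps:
u(F) = -4 + 2*F² (u(F) = (F² + F²) - 4 = 2*F² - 4 = -4 + 2*F²)
V = 6 (V = (-1 + 3)*3 = 2*3 = 6)
r(S) = 6
l(g, s) = g² + s²
l(r(u(5)), 22)² = (6² + 22²)² = (36 + 484)² = 520² = 270400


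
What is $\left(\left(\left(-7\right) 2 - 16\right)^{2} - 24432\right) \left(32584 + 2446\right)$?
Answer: $-824325960$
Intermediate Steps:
$\left(\left(\left(-7\right) 2 - 16\right)^{2} - 24432\right) \left(32584 + 2446\right) = \left(\left(-14 - 16\right)^{2} - 24432\right) 35030 = \left(\left(-30\right)^{2} - 24432\right) 35030 = \left(900 - 24432\right) 35030 = \left(-23532\right) 35030 = -824325960$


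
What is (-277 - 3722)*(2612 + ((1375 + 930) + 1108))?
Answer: -24093975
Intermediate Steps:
(-277 - 3722)*(2612 + ((1375 + 930) + 1108)) = -3999*(2612 + (2305 + 1108)) = -3999*(2612 + 3413) = -3999*6025 = -24093975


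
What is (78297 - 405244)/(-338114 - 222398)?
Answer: 326947/560512 ≈ 0.58330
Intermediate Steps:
(78297 - 405244)/(-338114 - 222398) = -326947/(-560512) = -326947*(-1/560512) = 326947/560512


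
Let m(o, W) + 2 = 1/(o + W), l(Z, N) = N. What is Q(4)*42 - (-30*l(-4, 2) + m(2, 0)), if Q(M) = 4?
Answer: 459/2 ≈ 229.50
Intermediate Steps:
m(o, W) = -2 + 1/(W + o) (m(o, W) = -2 + 1/(o + W) = -2 + 1/(W + o))
Q(4)*42 - (-30*l(-4, 2) + m(2, 0)) = 4*42 - (-30*2 + (1 - 2*0 - 2*2)/(0 + 2)) = 168 - (-60 + (1 + 0 - 4)/2) = 168 - (-60 + (1/2)*(-3)) = 168 - (-60 - 3/2) = 168 - 1*(-123/2) = 168 + 123/2 = 459/2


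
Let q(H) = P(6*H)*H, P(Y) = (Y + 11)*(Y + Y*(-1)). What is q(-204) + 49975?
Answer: 49975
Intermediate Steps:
P(Y) = 0 (P(Y) = (11 + Y)*(Y - Y) = (11 + Y)*0 = 0)
q(H) = 0 (q(H) = 0*H = 0)
q(-204) + 49975 = 0 + 49975 = 49975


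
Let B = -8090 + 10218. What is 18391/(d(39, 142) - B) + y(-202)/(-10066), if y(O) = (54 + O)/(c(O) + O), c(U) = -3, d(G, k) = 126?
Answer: -2710762609/295084790 ≈ -9.1864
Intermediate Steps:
B = 2128
y(O) = (54 + O)/(-3 + O)
18391/(d(39, 142) - B) + y(-202)/(-10066) = 18391/(126 - 1*2128) + ((54 - 202)/(-3 - 202))/(-10066) = 18391/(126 - 2128) + (-148/(-205))*(-1/10066) = 18391/(-2002) - 1/205*(-148)*(-1/10066) = 18391*(-1/2002) + (148/205)*(-1/10066) = -18391/2002 - 74/1031765 = -2710762609/295084790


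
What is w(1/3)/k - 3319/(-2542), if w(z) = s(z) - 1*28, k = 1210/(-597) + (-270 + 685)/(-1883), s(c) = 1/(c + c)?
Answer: 42055295914/3210781135 ≈ 13.098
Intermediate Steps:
s(c) = 1/(2*c)
k = -2526185/1124151 (k = 1210*(-1/597) + 415*(-1/1883) = -1210/597 - 415/1883 = -2526185/1124151 ≈ -2.2472)
w(z) = -28 + 1/(2*z) (w(z) = 1/(2*z) - 1*28 = 1/(2*z) - 28 = -28 + 1/(2*z))
w(1/3)/k - 3319/(-2542) = (-28 + 1/(2*(1/3)))/(-2526185/1124151) - 3319/(-2542) = (-28 + 1/(2*(⅓)))*(-1124151/2526185) - 3319*(-1/2542) = (-28 + (½)*3)*(-1124151/2526185) + 3319/2542 = (-28 + 3/2)*(-1124151/2526185) + 3319/2542 = -53/2*(-1124151/2526185) + 3319/2542 = 59580003/5052370 + 3319/2542 = 42055295914/3210781135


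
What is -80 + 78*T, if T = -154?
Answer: -12092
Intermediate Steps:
-80 + 78*T = -80 + 78*(-154) = -80 - 12012 = -12092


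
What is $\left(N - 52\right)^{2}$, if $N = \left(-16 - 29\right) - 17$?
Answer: $12996$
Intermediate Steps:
$N = -62$ ($N = -45 - 17 = -62$)
$\left(N - 52\right)^{2} = \left(-62 - 52\right)^{2} = \left(-114\right)^{2} = 12996$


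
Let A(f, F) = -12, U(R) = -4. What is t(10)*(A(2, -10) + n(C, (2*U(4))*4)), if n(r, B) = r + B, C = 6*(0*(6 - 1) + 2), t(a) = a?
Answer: -320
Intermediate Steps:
C = 12 (C = 6*(0*5 + 2) = 6*(0 + 2) = 6*2 = 12)
n(r, B) = B + r
t(10)*(A(2, -10) + n(C, (2*U(4))*4)) = 10*(-12 + ((2*(-4))*4 + 12)) = 10*(-12 + (-8*4 + 12)) = 10*(-12 + (-32 + 12)) = 10*(-12 - 20) = 10*(-32) = -320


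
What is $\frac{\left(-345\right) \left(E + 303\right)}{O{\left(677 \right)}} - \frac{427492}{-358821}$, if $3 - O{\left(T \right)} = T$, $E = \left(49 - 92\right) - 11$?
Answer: $\frac{31112647613}{241845354} \approx 128.65$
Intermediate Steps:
$E = -54$ ($E = -43 - 11 = -54$)
$O{\left(T \right)} = 3 - T$
$\frac{\left(-345\right) \left(E + 303\right)}{O{\left(677 \right)}} - \frac{427492}{-358821} = \frac{\left(-345\right) \left(-54 + 303\right)}{3 - 677} - \frac{427492}{-358821} = \frac{\left(-345\right) 249}{3 - 677} - - \frac{427492}{358821} = - \frac{85905}{-674} + \frac{427492}{358821} = \left(-85905\right) \left(- \frac{1}{674}\right) + \frac{427492}{358821} = \frac{85905}{674} + \frac{427492}{358821} = \frac{31112647613}{241845354}$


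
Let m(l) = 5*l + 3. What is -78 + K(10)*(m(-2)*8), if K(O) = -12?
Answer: 594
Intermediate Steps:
m(l) = 3 + 5*l
-78 + K(10)*(m(-2)*8) = -78 - 12*(3 + 5*(-2))*8 = -78 - 12*(3 - 10)*8 = -78 - (-84)*8 = -78 - 12*(-56) = -78 + 672 = 594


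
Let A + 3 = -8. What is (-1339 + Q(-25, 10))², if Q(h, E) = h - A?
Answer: 1830609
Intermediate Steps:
A = -11 (A = -3 - 8 = -11)
Q(h, E) = 11 + h (Q(h, E) = h - 1*(-11) = h + 11 = 11 + h)
(-1339 + Q(-25, 10))² = (-1339 + (11 - 25))² = (-1339 - 14)² = (-1353)² = 1830609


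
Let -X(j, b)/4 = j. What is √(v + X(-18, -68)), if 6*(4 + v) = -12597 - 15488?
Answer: I*√166062/6 ≈ 67.918*I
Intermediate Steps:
X(j, b) = -4*j
v = -28109/6 (v = -4 + (-12597 - 15488)/6 = -4 + (⅙)*(-28085) = -4 - 28085/6 = -28109/6 ≈ -4684.8)
√(v + X(-18, -68)) = √(-28109/6 - 4*(-18)) = √(-28109/6 + 72) = √(-27677/6) = I*√166062/6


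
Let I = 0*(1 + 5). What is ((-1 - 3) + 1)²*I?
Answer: 0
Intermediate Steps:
I = 0 (I = 0*6 = 0)
((-1 - 3) + 1)²*I = ((-1 - 3) + 1)²*0 = (-4 + 1)²*0 = (-3)²*0 = 9*0 = 0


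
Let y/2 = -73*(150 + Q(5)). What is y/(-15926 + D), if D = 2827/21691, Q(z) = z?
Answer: 490867330/345448039 ≈ 1.4210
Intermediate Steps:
D = 2827/21691 (D = 2827*(1/21691) = 2827/21691 ≈ 0.13033)
y = -22630 (y = 2*(-73*(150 + 5)) = 2*(-73*155) = 2*(-11315) = -22630)
y/(-15926 + D) = -22630/(-15926 + 2827/21691) = -22630/(-345448039/21691) = -22630*(-21691/345448039) = 490867330/345448039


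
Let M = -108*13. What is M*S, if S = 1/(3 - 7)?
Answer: 351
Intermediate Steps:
M = -1404
S = -¼ (S = 1/(-4) = -¼ ≈ -0.25000)
M*S = -1404*(-¼) = 351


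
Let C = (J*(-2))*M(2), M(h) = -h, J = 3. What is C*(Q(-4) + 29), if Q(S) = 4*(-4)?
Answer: 156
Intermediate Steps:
Q(S) = -16
C = 12 (C = (3*(-2))*(-1*2) = -6*(-2) = 12)
C*(Q(-4) + 29) = 12*(-16 + 29) = 12*13 = 156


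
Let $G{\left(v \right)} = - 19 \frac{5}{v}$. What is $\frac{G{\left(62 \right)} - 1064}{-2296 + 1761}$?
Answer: $\frac{66063}{33170} \approx 1.9916$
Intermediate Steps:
$G{\left(v \right)} = - \frac{95}{v}$
$\frac{G{\left(62 \right)} - 1064}{-2296 + 1761} = \frac{- \frac{95}{62} - 1064}{-2296 + 1761} = \frac{\left(-95\right) \frac{1}{62} - 1064}{-535} = \left(- \frac{95}{62} - 1064\right) \left(- \frac{1}{535}\right) = \left(- \frac{66063}{62}\right) \left(- \frac{1}{535}\right) = \frac{66063}{33170}$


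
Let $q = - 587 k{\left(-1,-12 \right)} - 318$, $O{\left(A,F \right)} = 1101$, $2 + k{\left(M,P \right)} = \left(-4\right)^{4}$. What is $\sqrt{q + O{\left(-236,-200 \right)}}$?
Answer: $i \sqrt{148315} \approx 385.12 i$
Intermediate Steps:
$k{\left(M,P \right)} = 254$ ($k{\left(M,P \right)} = -2 + \left(-4\right)^{4} = -2 + 256 = 254$)
$q = -149416$ ($q = \left(-587\right) 254 - 318 = -149098 - 318 = -149416$)
$\sqrt{q + O{\left(-236,-200 \right)}} = \sqrt{-149416 + 1101} = \sqrt{-148315} = i \sqrt{148315}$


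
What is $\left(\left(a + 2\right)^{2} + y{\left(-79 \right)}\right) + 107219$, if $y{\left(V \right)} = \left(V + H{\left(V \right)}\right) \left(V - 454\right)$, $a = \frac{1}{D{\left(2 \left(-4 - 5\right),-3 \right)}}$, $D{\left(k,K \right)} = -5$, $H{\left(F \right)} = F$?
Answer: $\frac{4785906}{25} \approx 1.9144 \cdot 10^{5}$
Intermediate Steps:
$a = - \frac{1}{5}$ ($a = \frac{1}{-5} = - \frac{1}{5} \approx -0.2$)
$y{\left(V \right)} = 2 V \left(-454 + V\right)$ ($y{\left(V \right)} = \left(V + V\right) \left(V - 454\right) = 2 V \left(-454 + V\right)$)
$\left(\left(a + 2\right)^{2} + y{\left(-79 \right)}\right) + 107219 = \left(\left(- \frac{1}{5} + 2\right)^{2} + 2 \left(-79\right) \left(-454 - 79\right)\right) + 107219 = \left(\left(\frac{9}{5}\right)^{2} + 2 \left(-79\right) \left(-533\right)\right) + 107219 = \left(\frac{81}{25} + 84214\right) + 107219 = \frac{2105431}{25} + 107219 = \frac{4785906}{25}$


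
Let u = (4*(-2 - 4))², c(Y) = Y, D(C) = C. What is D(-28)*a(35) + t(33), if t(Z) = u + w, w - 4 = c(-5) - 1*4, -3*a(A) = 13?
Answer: 2077/3 ≈ 692.33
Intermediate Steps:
a(A) = -13/3 (a(A) = -⅓*13 = -13/3)
u = 576 (u = (4*(-6))² = (-24)² = 576)
w = -5 (w = 4 + (-5 - 1*4) = 4 + (-5 - 4) = 4 - 9 = -5)
t(Z) = 571 (t(Z) = 576 - 5 = 571)
D(-28)*a(35) + t(33) = -28*(-13/3) + 571 = 364/3 + 571 = 2077/3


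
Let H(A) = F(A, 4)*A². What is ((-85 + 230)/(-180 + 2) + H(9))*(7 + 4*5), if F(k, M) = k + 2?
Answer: 4278231/178 ≈ 24035.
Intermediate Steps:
F(k, M) = 2 + k
H(A) = A²*(2 + A) (H(A) = (2 + A)*A² = A²*(2 + A))
((-85 + 230)/(-180 + 2) + H(9))*(7 + 4*5) = ((-85 + 230)/(-180 + 2) + 9²*(2 + 9))*(7 + 4*5) = (145/(-178) + 81*11)*(7 + 20) = (145*(-1/178) + 891)*27 = (-145/178 + 891)*27 = (158453/178)*27 = 4278231/178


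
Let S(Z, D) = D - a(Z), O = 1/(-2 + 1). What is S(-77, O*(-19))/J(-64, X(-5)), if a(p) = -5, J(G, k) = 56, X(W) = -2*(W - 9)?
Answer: 3/7 ≈ 0.42857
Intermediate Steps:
X(W) = 18 - 2*W (X(W) = -2*(-9 + W) = 18 - 2*W)
O = -1 (O = 1/(-1) = -1)
S(Z, D) = 5 + D (S(Z, D) = D - 1*(-5) = D + 5 = 5 + D)
S(-77, O*(-19))/J(-64, X(-5)) = (5 - 1*(-19))/56 = (5 + 19)*(1/56) = 24*(1/56) = 3/7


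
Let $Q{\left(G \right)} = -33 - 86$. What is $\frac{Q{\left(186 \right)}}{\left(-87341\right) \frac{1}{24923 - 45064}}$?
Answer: $- \frac{2396779}{87341} \approx -27.442$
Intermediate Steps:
$Q{\left(G \right)} = -119$ ($Q{\left(G \right)} = -33 - 86 = -119$)
$\frac{Q{\left(186 \right)}}{\left(-87341\right) \frac{1}{24923 - 45064}} = - \frac{119}{\left(-87341\right) \frac{1}{24923 - 45064}} = - \frac{119}{\left(-87341\right) \frac{1}{-20141}} = - \frac{119}{\left(-87341\right) \left(- \frac{1}{20141}\right)} = - \frac{119}{\frac{87341}{20141}} = \left(-119\right) \frac{20141}{87341} = - \frac{2396779}{87341}$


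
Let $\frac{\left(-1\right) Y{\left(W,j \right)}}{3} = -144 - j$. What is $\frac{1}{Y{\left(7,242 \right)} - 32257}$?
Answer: $- \frac{1}{31099} \approx -3.2155 \cdot 10^{-5}$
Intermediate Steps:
$Y{\left(W,j \right)} = 432 + 3 j$ ($Y{\left(W,j \right)} = - 3 \left(-144 - j\right) = 432 + 3 j$)
$\frac{1}{Y{\left(7,242 \right)} - 32257} = \frac{1}{\left(432 + 3 \cdot 242\right) - 32257} = \frac{1}{\left(432 + 726\right) - 32257} = \frac{1}{1158 - 32257} = \frac{1}{-31099} = - \frac{1}{31099}$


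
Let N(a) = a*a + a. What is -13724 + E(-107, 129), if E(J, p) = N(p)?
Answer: 3046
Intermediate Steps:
N(a) = a + a² (N(a) = a² + a = a + a²)
E(J, p) = p*(1 + p)
-13724 + E(-107, 129) = -13724 + 129*(1 + 129) = -13724 + 129*130 = -13724 + 16770 = 3046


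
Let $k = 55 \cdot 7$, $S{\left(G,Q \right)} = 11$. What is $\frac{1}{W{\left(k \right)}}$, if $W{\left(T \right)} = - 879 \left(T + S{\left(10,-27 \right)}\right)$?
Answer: $- \frac{1}{348084} \approx -2.8729 \cdot 10^{-6}$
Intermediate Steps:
$k = 385$
$W{\left(T \right)} = -9669 - 879 T$ ($W{\left(T \right)} = - 879 \left(T + 11\right) = - 879 \left(11 + T\right) = -9669 - 879 T$)
$\frac{1}{W{\left(k \right)}} = \frac{1}{-9669 - 338415} = \frac{1}{-348084} = - \frac{1}{348084}$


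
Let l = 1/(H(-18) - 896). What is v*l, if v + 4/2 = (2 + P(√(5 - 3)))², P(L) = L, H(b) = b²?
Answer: -1/143 - √2/143 ≈ -0.016883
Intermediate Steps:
v = -2 + (2 + √2)² (v = -2 + (2 + √(5 - 3))² = -2 + (2 + √2)² ≈ 9.6569)
l = -1/572 (l = 1/((-18)² - 896) = 1/(324 - 896) = 1/(-572) = -1/572 ≈ -0.0017483)
v*l = (4 + 4*√2)*(-1/572) = -1/143 - √2/143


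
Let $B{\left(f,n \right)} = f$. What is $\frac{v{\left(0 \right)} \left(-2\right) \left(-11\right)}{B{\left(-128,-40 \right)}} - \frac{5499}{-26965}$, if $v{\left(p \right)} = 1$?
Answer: $\frac{55321}{1725760} \approx 0.032056$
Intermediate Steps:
$\frac{v{\left(0 \right)} \left(-2\right) \left(-11\right)}{B{\left(-128,-40 \right)}} - \frac{5499}{-26965} = \frac{1 \left(-2\right) \left(-11\right)}{-128} - \frac{5499}{-26965} = \left(-2\right) \left(-11\right) \left(- \frac{1}{128}\right) - - \frac{5499}{26965} = 22 \left(- \frac{1}{128}\right) + \frac{5499}{26965} = - \frac{11}{64} + \frac{5499}{26965} = \frac{55321}{1725760}$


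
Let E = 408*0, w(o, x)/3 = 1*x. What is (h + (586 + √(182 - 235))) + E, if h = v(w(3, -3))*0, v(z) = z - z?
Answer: 586 + I*√53 ≈ 586.0 + 7.2801*I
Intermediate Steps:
w(o, x) = 3*x (w(o, x) = 3*(1*x) = 3*x)
v(z) = 0
h = 0 (h = 0*0 = 0)
E = 0
(h + (586 + √(182 - 235))) + E = (0 + (586 + √(182 - 235))) + 0 = (0 + (586 + √(-53))) + 0 = (0 + (586 + I*√53)) + 0 = (586 + I*√53) + 0 = 586 + I*√53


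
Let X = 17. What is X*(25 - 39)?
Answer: -238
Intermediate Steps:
X*(25 - 39) = 17*(25 - 39) = 17*(-14) = -238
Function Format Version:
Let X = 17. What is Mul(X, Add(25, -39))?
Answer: -238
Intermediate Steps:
Mul(X, Add(25, -39)) = Mul(17, Add(25, -39)) = Mul(17, -14) = -238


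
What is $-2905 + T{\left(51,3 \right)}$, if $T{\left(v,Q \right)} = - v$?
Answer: $-2956$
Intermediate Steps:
$-2905 + T{\left(51,3 \right)} = -2905 - 51 = -2956$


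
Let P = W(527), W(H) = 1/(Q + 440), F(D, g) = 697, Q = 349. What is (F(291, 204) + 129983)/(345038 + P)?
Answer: 103106520/272234983 ≈ 0.37874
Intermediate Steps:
W(H) = 1/789 (W(H) = 1/(349 + 440) = 1/789)
P = 1/789 ≈ 0.0012674
(F(291, 204) + 129983)/(345038 + P) = (697 + 129983)/(345038 + 1/789) = 130680/(272234983/789) = 130680*(789/272234983) = 103106520/272234983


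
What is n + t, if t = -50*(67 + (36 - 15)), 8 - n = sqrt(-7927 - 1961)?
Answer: -4392 - 4*I*sqrt(618) ≈ -4392.0 - 99.438*I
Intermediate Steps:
n = 8 - 4*I*sqrt(618) (n = 8 - sqrt(-7927 - 1961) = 8 - sqrt(-9888) = 8 - 4*I*sqrt(618) ≈ 8.0 - 99.438*I)
t = -4400 (t = -50*(67 + 21) = -50*88 = -4400)
n + t = (8 - 4*I*sqrt(618)) - 4400 = -4392 - 4*I*sqrt(618)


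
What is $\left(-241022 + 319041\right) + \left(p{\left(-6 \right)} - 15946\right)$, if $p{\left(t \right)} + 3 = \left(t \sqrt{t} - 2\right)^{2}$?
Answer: $61858 + 24 i \sqrt{6} \approx 61858.0 + 58.788 i$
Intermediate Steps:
$p{\left(t \right)} = -3 + \left(-2 + t^{\frac{3}{2}}\right)^{2}$ ($p{\left(t \right)} = -3 + \left(t \sqrt{t} - 2\right)^{2} = -3 + \left(t^{\frac{3}{2}} - 2\right)^{2} = -3 + \left(-2 + t^{\frac{3}{2}}\right)^{2}$)
$\left(-241022 + 319041\right) + \left(p{\left(-6 \right)} - 15946\right) = \left(-241022 + 319041\right) - \left(15949 - \left(-2 + \left(-6\right)^{\frac{3}{2}}\right)^{2}\right) = 78019 - \left(15949 - \left(-2 - 6 i \sqrt{6}\right)^{2}\right) = 62070 + \left(-2 - 6 i \sqrt{6}\right)^{2}$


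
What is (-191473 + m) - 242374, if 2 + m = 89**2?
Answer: -425928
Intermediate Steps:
m = 7919 (m = -2 + 89**2 = -2 + 7921 = 7919)
(-191473 + m) - 242374 = (-191473 + 7919) - 242374 = -183554 - 242374 = -425928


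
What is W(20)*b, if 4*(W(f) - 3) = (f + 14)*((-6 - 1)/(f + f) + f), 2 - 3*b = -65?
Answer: 919307/240 ≈ 3830.4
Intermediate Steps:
b = 67/3 (b = ⅔ - ⅓*(-65) = ⅔ + 65/3 = 67/3 ≈ 22.333)
W(f) = 3 + (14 + f)*(f - 7/(2*f))/4 (W(f) = 3 + ((f + 14)*((-6 - 1)/(f + f) + f))/4 = 3 + ((14 + f)*(-7*1/(2*f) + f))/4 = 3 + ((14 + f)*(-7/(2*f) + f))/4 = 3 + ((14 + f)*(f - 7/(2*f)))/4 = 3 + (14 + f)*(f - 7/(2*f))/4)
W(20)*b = ((⅛)*(-98 + 20*(17 + 2*20² + 28*20))/20)*(67/3) = ((⅛)*(1/20)*(-98 + 20*(17 + 2*400 + 560)))*(67/3) = ((⅛)*(1/20)*(-98 + 20*(17 + 800 + 560)))*(67/3) = ((⅛)*(1/20)*(-98 + 20*1377))*(67/3) = ((⅛)*(1/20)*(-98 + 27540))*(67/3) = ((⅛)*(1/20)*27442)*(67/3) = (13721/80)*(67/3) = 919307/240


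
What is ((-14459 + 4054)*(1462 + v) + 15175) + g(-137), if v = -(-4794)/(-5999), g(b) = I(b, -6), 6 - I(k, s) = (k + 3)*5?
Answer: -91112476171/5999 ≈ -1.5188e+7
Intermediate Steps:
I(k, s) = -9 - 5*k (I(k, s) = 6 - (k + 3)*5 = 6 - (3 + k)*5 = 6 - (15 + 5*k) = 6 + (-15 - 5*k) = -9 - 5*k)
g(b) = -9 - 5*b
v = -4794/5999 (v = -(-4794)*(-1)/5999 = -1*4794/5999 = -4794/5999 ≈ -0.79913)
((-14459 + 4054)*(1462 + v) + 15175) + g(-137) = ((-14459 + 4054)*(1462 - 4794/5999) + 15175) + (-9 - 5*(-137)) = (-10405*8765744/5999 + 15175) + (-9 + 685) = (-91207566320/5999 + 15175) + 676 = -91116531495/5999 + 676 = -91112476171/5999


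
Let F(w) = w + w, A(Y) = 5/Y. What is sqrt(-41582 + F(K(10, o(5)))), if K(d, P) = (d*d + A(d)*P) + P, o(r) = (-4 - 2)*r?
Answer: 144*I*sqrt(2) ≈ 203.65*I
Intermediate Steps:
o(r) = -6*r
K(d, P) = P + d**2 + 5*P/d (K(d, P) = (d*d + (5/d)*P) + P = (d**2 + 5*P/d) + P = P + d**2 + 5*P/d)
F(w) = 2*w
sqrt(-41582 + F(K(10, o(5)))) = sqrt(-41582 + 2*(-6*5 + 10**2 + 5*(-6*5)/10)) = sqrt(-41582 + 2*(-30 + 100 + 5*(-30)*(1/10))) = sqrt(-41582 + 2*(-30 + 100 - 15)) = sqrt(-41582 + 2*55) = sqrt(-41582 + 110) = sqrt(-41472) = 144*I*sqrt(2)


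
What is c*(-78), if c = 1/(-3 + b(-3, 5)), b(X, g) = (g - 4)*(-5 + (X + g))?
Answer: 13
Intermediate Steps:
b(X, g) = (-4 + g)*(-5 + X + g)
c = -⅙ (c = 1/(-3 + (20 + 5² - 9*5 - 4*(-3) - 3*5)) = 1/(-3 + (20 + 25 - 45 + 12 - 15)) = 1/(-3 - 3) = 1/(-6) = -⅙ ≈ -0.16667)
c*(-78) = -⅙*(-78) = 13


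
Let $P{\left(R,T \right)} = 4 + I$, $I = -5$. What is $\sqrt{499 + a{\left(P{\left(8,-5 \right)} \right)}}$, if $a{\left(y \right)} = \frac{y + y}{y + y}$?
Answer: $10 \sqrt{5} \approx 22.361$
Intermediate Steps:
$P{\left(R,T \right)} = -1$ ($P{\left(R,T \right)} = 4 - 5 = -1$)
$a{\left(y \right)} = 1$ ($a{\left(y \right)} = \frac{2 y}{2 y} = 2 y \frac{1}{2 y} = 1$)
$\sqrt{499 + a{\left(P{\left(8,-5 \right)} \right)}} = \sqrt{499 + 1} = \sqrt{500} = 10 \sqrt{5}$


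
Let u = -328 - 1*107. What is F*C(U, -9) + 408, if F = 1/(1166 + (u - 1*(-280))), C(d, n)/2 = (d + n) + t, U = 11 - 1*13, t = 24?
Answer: 412514/1011 ≈ 408.03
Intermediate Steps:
u = -435 (u = -328 - 107 = -435)
U = -2 (U = 11 - 13 = -2)
C(d, n) = 48 + 2*d + 2*n (C(d, n) = 2*((d + n) + 24) = 2*(24 + d + n) = 48 + 2*d + 2*n)
F = 1/1011 (F = 1/(1166 + (-435 - 1*(-280))) = 1/(1166 + (-435 + 280)) = 1/(1166 - 155) = 1/1011 ≈ 0.00098912)
F*C(U, -9) + 408 = (48 + 2*(-2) + 2*(-9))/1011 + 408 = (48 - 4 - 18)/1011 + 408 = (1/1011)*26 + 408 = 26/1011 + 408 = 412514/1011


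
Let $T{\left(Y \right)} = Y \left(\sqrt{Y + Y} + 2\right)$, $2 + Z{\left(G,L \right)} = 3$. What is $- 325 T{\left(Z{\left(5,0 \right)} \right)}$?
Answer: $-650 - 325 \sqrt{2} \approx -1109.6$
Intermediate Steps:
$Z{\left(G,L \right)} = 1$ ($Z{\left(G,L \right)} = -2 + 3 = 1$)
$T{\left(Y \right)} = Y \left(2 + \sqrt{2} \sqrt{Y}\right)$ ($T{\left(Y \right)} = Y \left(\sqrt{2 Y} + 2\right) = Y \left(\sqrt{2} \sqrt{Y} + 2\right) = Y \left(2 + \sqrt{2} \sqrt{Y}\right)$)
$- 325 T{\left(Z{\left(5,0 \right)} \right)} = - 325 \left(2 \cdot 1 + \sqrt{2} \cdot 1^{\frac{3}{2}}\right) = - 325 \left(2 + \sqrt{2} \cdot 1\right) = - 325 \left(2 + \sqrt{2}\right) = -650 - 325 \sqrt{2}$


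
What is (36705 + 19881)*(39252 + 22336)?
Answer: 3485018568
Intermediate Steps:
(36705 + 19881)*(39252 + 22336) = 56586*61588 = 3485018568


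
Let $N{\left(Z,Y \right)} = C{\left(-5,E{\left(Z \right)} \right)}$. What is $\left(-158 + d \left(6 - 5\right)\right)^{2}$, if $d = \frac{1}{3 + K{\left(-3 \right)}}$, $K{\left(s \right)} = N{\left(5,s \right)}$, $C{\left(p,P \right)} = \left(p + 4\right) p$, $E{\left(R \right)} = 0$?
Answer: $\frac{1595169}{64} \approx 24925.0$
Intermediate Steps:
$C{\left(p,P \right)} = p \left(4 + p\right)$ ($C{\left(p,P \right)} = \left(4 + p\right) p = p \left(4 + p\right)$)
$N{\left(Z,Y \right)} = 5$ ($N{\left(Z,Y \right)} = - 5 \left(4 - 5\right) = \left(-5\right) \left(-1\right) = 5$)
$K{\left(s \right)} = 5$
$d = \frac{1}{8}$ ($d = \frac{1}{3 + 5} = \frac{1}{8} \approx 0.125$)
$\left(-158 + d \left(6 - 5\right)\right)^{2} = \left(-158 + \frac{6 - 5}{8}\right)^{2} = \left(-158 + \frac{1}{8} \cdot 1\right)^{2} = \left(-158 + \frac{1}{8}\right)^{2} = \left(- \frac{1263}{8}\right)^{2} = \frac{1595169}{64}$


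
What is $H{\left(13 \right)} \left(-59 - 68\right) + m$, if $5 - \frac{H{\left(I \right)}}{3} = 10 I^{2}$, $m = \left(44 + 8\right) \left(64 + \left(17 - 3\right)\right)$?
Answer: $646041$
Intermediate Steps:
$m = 4056$ ($m = 52 \left(64 + 14\right) = 52 \cdot 78 = 4056$)
$H{\left(I \right)} = 15 - 30 I^{2}$ ($H{\left(I \right)} = 15 - 3 \cdot 10 I^{2} = 15 - 30 I^{2}$)
$H{\left(13 \right)} \left(-59 - 68\right) + m = \left(15 - 30 \cdot 13^{2}\right) \left(-59 - 68\right) + 4056 = \left(15 - 5070\right) \left(-127\right) + 4056 = \left(-5055\right) \left(-127\right) + 4056 = 641985 + 4056 = 646041$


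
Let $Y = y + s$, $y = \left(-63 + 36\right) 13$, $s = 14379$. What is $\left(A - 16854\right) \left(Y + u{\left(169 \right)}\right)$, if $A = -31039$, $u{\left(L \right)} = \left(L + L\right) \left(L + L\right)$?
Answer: $-6143330896$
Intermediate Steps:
$u{\left(L \right)} = 4 L^{2}$ ($u{\left(L \right)} = 2 L 2 L = 4 L^{2}$)
$y = -351$ ($y = \left(-27\right) 13 = -351$)
$Y = 14028$ ($Y = -351 + 14379 = 14028$)
$\left(A - 16854\right) \left(Y + u{\left(169 \right)}\right) = \left(-31039 - 16854\right) \left(14028 + 4 \cdot 169^{2}\right) = - 47893 \left(14028 + 4 \cdot 28561\right) = - 47893 \left(14028 + 114244\right) = \left(-47893\right) 128272 = -6143330896$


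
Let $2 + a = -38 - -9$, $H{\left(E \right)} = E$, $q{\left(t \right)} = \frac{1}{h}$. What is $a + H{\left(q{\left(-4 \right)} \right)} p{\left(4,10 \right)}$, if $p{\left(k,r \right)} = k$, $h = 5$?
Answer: $- \frac{151}{5} \approx -30.2$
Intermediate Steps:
$q{\left(t \right)} = \frac{1}{5}$
$a = -31$ ($a = -2 - 29 = -31$)
$a + H{\left(q{\left(-4 \right)} \right)} p{\left(4,10 \right)} = -31 + \frac{1}{5} \cdot 4 = -31 + \frac{4}{5} = - \frac{151}{5}$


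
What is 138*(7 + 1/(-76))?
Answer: 36639/38 ≈ 964.18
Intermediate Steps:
138*(7 + 1/(-76)) = 138*(7 - 1/76) = 138*(531/76) = 36639/38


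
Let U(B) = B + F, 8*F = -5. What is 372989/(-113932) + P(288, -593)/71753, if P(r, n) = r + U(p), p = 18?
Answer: -53456575465/16349925592 ≈ -3.2695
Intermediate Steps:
F = -5/8 (F = (⅛)*(-5) = -5/8 ≈ -0.62500)
U(B) = -5/8 + B (U(B) = B - 5/8 = -5/8 + B)
P(r, n) = 139/8 + r (P(r, n) = r + (-5/8 + 18) = r + 139/8 = 139/8 + r)
372989/(-113932) + P(288, -593)/71753 = 372989/(-113932) + (139/8 + 288)/71753 = 372989*(-1/113932) + (2443/8)*(1/71753) = -372989/113932 + 2443/574024 = -53456575465/16349925592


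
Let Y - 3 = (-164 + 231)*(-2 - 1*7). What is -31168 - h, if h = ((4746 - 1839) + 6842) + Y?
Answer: -40317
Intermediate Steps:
Y = -600 (Y = 3 + (-164 + 231)*(-2 - 1*7) = 3 + 67*(-2 - 7) = 3 + 67*(-9) = 3 - 603 = -600)
h = 9149 (h = ((4746 - 1839) + 6842) - 600 = (2907 + 6842) - 600 = 9749 - 600 = 9149)
-31168 - h = -31168 - 1*9149 = -31168 - 9149 = -40317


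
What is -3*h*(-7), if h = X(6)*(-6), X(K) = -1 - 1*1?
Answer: 252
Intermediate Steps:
X(K) = -2 (X(K) = -1 - 1 = -2)
h = 12 (h = -2*(-6) = 12)
-3*h*(-7) = -3*12*(-7) = -36*(-7) = 252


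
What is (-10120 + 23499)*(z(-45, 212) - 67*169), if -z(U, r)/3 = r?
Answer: -159999461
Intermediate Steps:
z(U, r) = -3*r
(-10120 + 23499)*(z(-45, 212) - 67*169) = (-10120 + 23499)*(-3*212 - 67*169) = 13379*(-636 - 11323) = 13379*(-11959) = -159999461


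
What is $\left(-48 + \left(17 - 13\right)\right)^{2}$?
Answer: $1936$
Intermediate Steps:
$\left(-48 + \left(17 - 13\right)\right)^{2} = \left(-48 + 4\right)^{2} = \left(-44\right)^{2} = 1936$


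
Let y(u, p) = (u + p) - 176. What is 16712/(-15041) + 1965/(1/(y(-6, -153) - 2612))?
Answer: -87100266767/15041 ≈ -5.7909e+6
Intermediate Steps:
y(u, p) = -176 + p + u (y(u, p) = (p + u) - 176 = -176 + p + u)
16712/(-15041) + 1965/(1/(y(-6, -153) - 2612)) = 16712/(-15041) + 1965/(1/((-176 - 153 - 6) - 2612)) = 16712*(-1/15041) + 1965/(1/(-335 - 2612)) = -16712/15041 + 1965/(1/(-2947)) = -16712/15041 + 1965/(-1/2947) = -16712/15041 + 1965*(-2947) = -16712/15041 - 5790855 = -87100266767/15041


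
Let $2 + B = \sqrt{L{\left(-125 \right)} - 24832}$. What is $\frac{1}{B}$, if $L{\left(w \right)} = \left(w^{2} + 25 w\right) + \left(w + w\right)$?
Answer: $- \frac{1}{6293} - \frac{3 i \sqrt{1398}}{12586} \approx -0.00015891 - 0.0089123 i$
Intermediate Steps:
$L{\left(w \right)} = w^{2} + 27 w$ ($L{\left(w \right)} = \left(w^{2} + 25 w\right) + 2 w = w^{2} + 27 w$)
$B = -2 + 3 i \sqrt{1398}$ ($B = -2 + \sqrt{- 125 \left(27 - 125\right) - 24832} = -2 + \sqrt{\left(-125\right) \left(-98\right) - 24832} = -2 + \sqrt{12250 - 24832} = -2 + \sqrt{-12582} = -2 + 3 i \sqrt{1398} \approx -2.0 + 112.17 i$)
$\frac{1}{B} = \frac{1}{-2 + 3 i \sqrt{1398}}$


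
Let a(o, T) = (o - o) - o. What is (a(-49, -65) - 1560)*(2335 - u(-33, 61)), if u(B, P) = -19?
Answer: -3556894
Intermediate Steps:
a(o, T) = -o (a(o, T) = 0 - o = -o)
(a(-49, -65) - 1560)*(2335 - u(-33, 61)) = (-1*(-49) - 1560)*(2335 - 1*(-19)) = (49 - 1560)*(2335 + 19) = -1511*2354 = -3556894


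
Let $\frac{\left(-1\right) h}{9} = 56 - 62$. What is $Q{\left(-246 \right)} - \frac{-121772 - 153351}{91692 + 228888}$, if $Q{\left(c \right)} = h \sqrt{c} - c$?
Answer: $\frac{79137803}{320580} + 54 i \sqrt{246} \approx 246.86 + 846.96 i$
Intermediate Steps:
$h = 54$ ($h = - 9 \left(56 - 62\right) = \left(-9\right) \left(-6\right) = 54$)
$Q{\left(c \right)} = - c + 54 \sqrt{c}$ ($Q{\left(c \right)} = 54 \sqrt{c} - c = - c + 54 \sqrt{c}$)
$Q{\left(-246 \right)} - \frac{-121772 - 153351}{91692 + 228888} = \left(\left(-1\right) \left(-246\right) + 54 \sqrt{-246}\right) - \frac{-121772 - 153351}{91692 + 228888} = \left(246 + 54 i \sqrt{246}\right) - - \frac{275123}{320580} = \left(246 + 54 i \sqrt{246}\right) + \frac{275123}{320580} = \frac{79137803}{320580} + 54 i \sqrt{246}$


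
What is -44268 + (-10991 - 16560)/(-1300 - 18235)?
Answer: -864747829/19535 ≈ -44267.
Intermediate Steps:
-44268 + (-10991 - 16560)/(-1300 - 18235) = -44268 - 27551/(-19535) = -44268 - 27551*(-1/19535) = -44268 + 27551/19535 = -864747829/19535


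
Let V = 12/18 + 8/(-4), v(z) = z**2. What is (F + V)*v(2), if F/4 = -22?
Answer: -1072/3 ≈ -357.33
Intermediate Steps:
F = -88 (F = 4*(-22) = -88)
V = -4/3 (V = 12*(1/18) + 8*(-1/4) = 2/3 - 2 = -4/3 ≈ -1.3333)
(F + V)*v(2) = (-88 - 4/3)*2**2 = -268/3*4 = -1072/3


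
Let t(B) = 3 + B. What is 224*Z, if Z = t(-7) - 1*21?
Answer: -5600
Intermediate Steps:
Z = -25 (Z = (3 - 7) - 1*21 = -4 - 21 = -25)
224*Z = 224*(-25) = -5600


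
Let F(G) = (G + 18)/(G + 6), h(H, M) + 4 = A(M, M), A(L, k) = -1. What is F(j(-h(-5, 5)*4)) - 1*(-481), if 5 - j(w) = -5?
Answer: 1931/4 ≈ 482.75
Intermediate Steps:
h(H, M) = -5 (h(H, M) = -4 - 1 = -5)
j(w) = 10 (j(w) = 5 - 1*(-5) = 5 + 5 = 10)
F(G) = (18 + G)/(6 + G)
F(j(-h(-5, 5)*4)) - 1*(-481) = (18 + 10)/(6 + 10) - 1*(-481) = 28/16 + 481 = (1/16)*28 + 481 = 7/4 + 481 = 1931/4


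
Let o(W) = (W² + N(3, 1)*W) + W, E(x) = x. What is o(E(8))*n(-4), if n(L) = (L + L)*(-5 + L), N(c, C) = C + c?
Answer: 7488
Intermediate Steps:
n(L) = 2*L*(-5 + L) (n(L) = (2*L)*(-5 + L) = 2*L*(-5 + L))
o(W) = W² + 5*W (o(W) = (W² + (1 + 3)*W) + W = (W² + 4*W) + W = W² + 5*W)
o(E(8))*n(-4) = (8*(5 + 8))*(2*(-4)*(-5 - 4)) = (8*13)*(2*(-4)*(-9)) = 104*72 = 7488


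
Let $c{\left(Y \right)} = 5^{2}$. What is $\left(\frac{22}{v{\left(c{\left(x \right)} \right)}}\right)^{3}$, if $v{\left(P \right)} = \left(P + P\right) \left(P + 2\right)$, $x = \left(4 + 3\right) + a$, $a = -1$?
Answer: $\frac{1331}{307546875} \approx 4.3278 \cdot 10^{-6}$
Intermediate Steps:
$x = 6$ ($x = \left(4 + 3\right) - 1 = 7 - 1 = 6$)
$c{\left(Y \right)} = 25$
$v{\left(P \right)} = 2 P \left(2 + P\right)$
$\left(\frac{22}{v{\left(c{\left(x \right)} \right)}}\right)^{3} = \left(\frac{22}{2 \cdot 25 \left(2 + 25\right)}\right)^{3} = \left(\frac{22}{2 \cdot 25 \cdot 27}\right)^{3} = \left(\frac{22}{1350}\right)^{3} = \left(22 \cdot \frac{1}{1350}\right)^{3} = \left(\frac{11}{675}\right)^{3} = \frac{1331}{307546875}$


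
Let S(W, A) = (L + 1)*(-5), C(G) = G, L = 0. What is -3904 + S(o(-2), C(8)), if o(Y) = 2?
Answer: -3909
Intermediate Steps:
S(W, A) = -5 (S(W, A) = (0 + 1)*(-5) = 1*(-5) = -5)
-3904 + S(o(-2), C(8)) = -3904 - 5 = -3909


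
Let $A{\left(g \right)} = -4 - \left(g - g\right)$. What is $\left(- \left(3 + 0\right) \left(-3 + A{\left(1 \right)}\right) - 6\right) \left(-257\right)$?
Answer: $-3855$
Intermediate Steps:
$A{\left(g \right)} = -4$ ($A{\left(g \right)} = -4 - 0 = -4 + 0 = -4$)
$\left(- \left(3 + 0\right) \left(-3 + A{\left(1 \right)}\right) - 6\right) \left(-257\right) = \left(- \left(3 + 0\right) \left(-3 - 4\right) - 6\right) \left(-257\right) = \left(- 3 \left(-7\right) - 6\right) \left(-257\right) = \left(\left(-1\right) \left(-21\right) - 6\right) \left(-257\right) = \left(21 - 6\right) \left(-257\right) = 15 \left(-257\right) = -3855$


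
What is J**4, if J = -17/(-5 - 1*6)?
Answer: 83521/14641 ≈ 5.7046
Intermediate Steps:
J = 17/11 (J = -17/(-5 - 6) = -17/(-11) = -17*(-1/11) = 17/11 ≈ 1.5455)
J**4 = (17/11)**4 = 83521/14641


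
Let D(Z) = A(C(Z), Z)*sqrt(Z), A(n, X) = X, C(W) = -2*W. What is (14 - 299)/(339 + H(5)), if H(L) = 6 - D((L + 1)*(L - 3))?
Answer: -10925/13033 - 760*sqrt(3)/13033 ≈ -0.93926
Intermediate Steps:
D(Z) = Z**(3/2) (D(Z) = Z*sqrt(Z) = Z**(3/2))
H(L) = 6 - ((1 + L)*(-3 + L))**(3/2) (H(L) = 6 - ((L + 1)*(L - 3))**(3/2) = 6 - ((1 + L)*(-3 + L))**(3/2))
(14 - 299)/(339 + H(5)) = (14 - 299)/(339 + (6 - (-3 + 5**2 - 2*5)**(3/2))) = -285/(339 + (6 - (-3 + 25 - 10)**(3/2))) = -285/(339 + (6 - 12**(3/2))) = -285/(339 + (6 - 24*sqrt(3))) = -285/(345 - 24*sqrt(3))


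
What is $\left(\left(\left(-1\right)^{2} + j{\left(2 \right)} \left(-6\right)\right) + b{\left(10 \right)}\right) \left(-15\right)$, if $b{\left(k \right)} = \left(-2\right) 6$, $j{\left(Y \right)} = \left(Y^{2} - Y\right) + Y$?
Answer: $525$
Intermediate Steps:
$j{\left(Y \right)} = Y^{2}$
$b{\left(k \right)} = -12$
$\left(\left(\left(-1\right)^{2} + j{\left(2 \right)} \left(-6\right)\right) + b{\left(10 \right)}\right) \left(-15\right) = \left(\left(\left(-1\right)^{2} + 2^{2} \left(-6\right)\right) - 12\right) \left(-15\right) = \left(\left(1 + 4 \left(-6\right)\right) - 12\right) \left(-15\right) = \left(\left(1 - 24\right) - 12\right) \left(-15\right) = \left(-23 - 12\right) \left(-15\right) = \left(-35\right) \left(-15\right) = 525$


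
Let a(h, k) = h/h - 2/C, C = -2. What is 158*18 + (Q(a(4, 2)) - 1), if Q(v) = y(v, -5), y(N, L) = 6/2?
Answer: 2846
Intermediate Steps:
y(N, L) = 3 (y(N, L) = 6*(½) = 3)
a(h, k) = 2 (a(h, k) = h/h - 2/(-2) = 1 - 2*(-½) = 1 + 1 = 2)
Q(v) = 3
158*18 + (Q(a(4, 2)) - 1) = 158*18 + (3 - 1) = 2844 + 2 = 2846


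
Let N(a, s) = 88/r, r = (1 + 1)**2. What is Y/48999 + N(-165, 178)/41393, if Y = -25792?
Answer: -96957298/184383237 ≈ -0.52585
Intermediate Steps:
r = 4 (r = 2**2 = 4)
N(a, s) = 22 (N(a, s) = 88/4 = 88*(1/4) = 22)
Y/48999 + N(-165, 178)/41393 = -25792/48999 + 22/41393 = -25792*1/48999 + 22*(1/41393) = -25792/48999 + 2/3763 = -96957298/184383237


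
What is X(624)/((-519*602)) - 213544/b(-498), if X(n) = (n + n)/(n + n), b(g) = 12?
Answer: -5559938357/312438 ≈ -17795.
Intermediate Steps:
X(n) = 1 (X(n) = (2*n)/((2*n)) = (2*n)*(1/(2*n)) = 1)
X(624)/((-519*602)) - 213544/b(-498) = 1/(-519*602) - 213544/12 = 1/(-312438) - 213544*1/12 = 1*(-1/312438) - 53386/3 = -1/312438 - 53386/3 = -5559938357/312438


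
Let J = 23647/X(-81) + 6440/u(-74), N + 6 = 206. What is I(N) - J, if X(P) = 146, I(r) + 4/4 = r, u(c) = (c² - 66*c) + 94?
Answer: 27792269/763142 ≈ 36.418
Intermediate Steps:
u(c) = 94 + c² - 66*c
N = 200 (N = -6 + 206 = 200)
I(r) = -1 + r
J = 124072989/763142 (J = 23647/146 + 6440/(94 + (-74)² - 66*(-74)) = 23647*(1/146) + 6440/(94 + 5476 + 4884) = 23647/146 + 6440/10454 = 23647/146 + 6440*(1/10454) = 23647/146 + 3220/5227 = 124072989/763142 ≈ 162.58)
I(N) - J = (-1 + 200) - 1*124072989/763142 = 199 - 124072989/763142 = 27792269/763142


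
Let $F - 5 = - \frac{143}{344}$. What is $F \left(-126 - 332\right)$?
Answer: $- \frac{361133}{172} \approx -2099.6$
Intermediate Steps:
$F = \frac{1577}{344}$ ($F = 5 - \frac{143}{344} = \frac{1577}{344} \approx 4.5843$)
$F \left(-126 - 332\right) = \frac{1577 \left(-126 - 332\right)}{344} = \frac{1577}{344} \left(-458\right) = - \frac{361133}{172}$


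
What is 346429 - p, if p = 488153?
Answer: -141724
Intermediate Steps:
346429 - p = 346429 - 1*488153 = 346429 - 488153 = -141724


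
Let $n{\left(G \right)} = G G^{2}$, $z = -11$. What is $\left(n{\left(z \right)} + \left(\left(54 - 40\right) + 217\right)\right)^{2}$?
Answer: $1210000$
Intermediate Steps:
$n{\left(G \right)} = G^{3}$
$\left(n{\left(z \right)} + \left(\left(54 - 40\right) + 217\right)\right)^{2} = \left(\left(-11\right)^{3} + \left(\left(54 - 40\right) + 217\right)\right)^{2} = \left(-1331 + \left(14 + 217\right)\right)^{2} = \left(-1331 + 231\right)^{2} = \left(-1100\right)^{2} = 1210000$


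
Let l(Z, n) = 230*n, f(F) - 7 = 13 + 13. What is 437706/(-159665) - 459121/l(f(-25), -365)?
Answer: 7312027153/2680775350 ≈ 2.7276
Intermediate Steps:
f(F) = 33 (f(F) = 7 + (13 + 13) = 7 + 26 = 33)
437706/(-159665) - 459121/l(f(-25), -365) = 437706/(-159665) - 459121/(230*(-365)) = 437706*(-1/159665) - 459121/(-83950) = -437706/159665 - 459121*(-1/83950) = -437706/159665 + 459121/83950 = 7312027153/2680775350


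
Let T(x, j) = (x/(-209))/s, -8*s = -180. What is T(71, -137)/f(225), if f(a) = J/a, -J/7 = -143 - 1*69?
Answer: -355/155078 ≈ -0.0022892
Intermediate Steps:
J = 1484 (J = -7*(-143 - 1*69) = -7*(-143 - 69) = -7*(-212) = 1484)
s = 45/2 (s = -⅛*(-180) = 45/2 ≈ 22.500)
T(x, j) = -2*x/9405 (T(x, j) = (x/(-209))/(45/2) = (x*(-1/209))*(2/45) = -x/209*(2/45) = -2*x/9405)
f(a) = 1484/a
T(71, -137)/f(225) = (-2/9405*71)/((1484/225)) = -142/(9405*(1484*(1/225))) = -142/(9405*1484/225) = -142/9405*225/1484 = -355/155078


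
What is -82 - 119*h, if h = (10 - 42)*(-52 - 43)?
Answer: -361842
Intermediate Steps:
h = 3040 (h = -32*(-95) = 3040)
-82 - 119*h = -82 - 119*3040 = -82 - 361760 = -361842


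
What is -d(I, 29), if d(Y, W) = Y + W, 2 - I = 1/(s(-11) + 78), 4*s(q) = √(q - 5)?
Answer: -188557/6085 - I/6085 ≈ -30.987 - 0.00016434*I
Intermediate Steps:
s(q) = √(-5 + q)/4 (s(q) = √(q - 5)/4 = √(-5 + q)/4)
I = 2 - (78 - I)/6085 (I = 2 - 1/(√(-5 - 11)/4 + 78) = 2 - 1/(√(-16)/4 + 78) = 2 - 1/((4*I)/4 + 78) = 2 - 1/(I + 78) = 2 - 1/(78 + I) = 2 - (78 - I)/6085 ≈ 1.9872 + 0.00016434*I)
d(Y, W) = W + Y
-d(I, 29) = -(29 + (12092/6085 + I/6085)) = -(188557/6085 + I/6085) = -188557/6085 - I/6085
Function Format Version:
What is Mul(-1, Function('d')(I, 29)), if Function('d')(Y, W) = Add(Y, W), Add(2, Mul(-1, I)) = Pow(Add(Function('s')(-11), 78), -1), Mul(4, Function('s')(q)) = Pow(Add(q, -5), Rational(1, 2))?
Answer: Add(Rational(-188557, 6085), Mul(Rational(-1, 6085), I)) ≈ Add(-30.987, Mul(-0.00016434, I))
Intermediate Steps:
Function('s')(q) = Mul(Rational(1, 4), Pow(Add(-5, q), Rational(1, 2))) (Function('s')(q) = Mul(Rational(1, 4), Pow(Add(q, -5), Rational(1, 2))) = Mul(Rational(1, 4), Pow(Add(-5, q), Rational(1, 2))))
I = Add(2, Mul(Rational(-1, 6085), Add(78, Mul(-1, I)))) (I = Add(2, Mul(-1, Pow(Add(Mul(Rational(1, 4), Pow(Add(-5, -11), Rational(1, 2))), 78), -1))) = Add(2, Mul(-1, Pow(Add(Mul(Rational(1, 4), Pow(-16, Rational(1, 2))), 78), -1))) = Add(2, Mul(-1, Pow(Add(Mul(Rational(1, 4), Mul(4, I)), 78), -1))) = Add(2, Mul(-1, Pow(Add(I, 78), -1))) = Add(2, Mul(-1, Pow(Add(78, I), -1))) = Add(2, Mul(-1, Mul(Rational(1, 6085), Add(78, Mul(-1, I))))) = Add(2, Mul(Rational(-1, 6085), Add(78, Mul(-1, I)))) ≈ Add(1.9872, Mul(0.00016434, I)))
Function('d')(Y, W) = Add(W, Y)
Mul(-1, Function('d')(I, 29)) = Mul(-1, Add(29, Add(Rational(12092, 6085), Mul(Rational(1, 6085), I)))) = Mul(-1, Add(Rational(188557, 6085), Mul(Rational(1, 6085), I))) = Add(Rational(-188557, 6085), Mul(Rational(-1, 6085), I))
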